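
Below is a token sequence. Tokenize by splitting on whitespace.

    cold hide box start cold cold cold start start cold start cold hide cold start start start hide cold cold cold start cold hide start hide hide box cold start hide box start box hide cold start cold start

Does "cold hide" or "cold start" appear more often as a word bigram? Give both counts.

"cold hide": 3 occurrences
"cold start": 7 occurrences

"cold start" (7 vs 3)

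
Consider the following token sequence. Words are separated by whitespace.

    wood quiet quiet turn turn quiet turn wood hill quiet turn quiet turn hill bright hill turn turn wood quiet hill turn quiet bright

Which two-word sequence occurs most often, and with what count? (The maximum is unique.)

Bigram frequencies (highest first):
  quiet turn: 4
  turn quiet: 3
  wood quiet: 2
  turn turn: 2
  turn wood: 2
  hill turn: 2
  … (8 more, each ≤ 1)

"quiet turn", 4 times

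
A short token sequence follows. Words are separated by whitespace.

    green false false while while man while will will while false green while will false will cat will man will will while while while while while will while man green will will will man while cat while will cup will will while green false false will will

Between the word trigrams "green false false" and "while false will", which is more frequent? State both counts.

"green false false" (2 vs 0)

"green false false": 2 occurrences
"while false will": 0 occurrences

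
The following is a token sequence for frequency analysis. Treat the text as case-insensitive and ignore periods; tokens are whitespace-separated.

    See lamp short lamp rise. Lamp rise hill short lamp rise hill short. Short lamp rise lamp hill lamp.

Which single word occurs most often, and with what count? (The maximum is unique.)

"lamp", 7 times

Unigram frequencies (highest first):
  lamp: 7
  short: 4
  rise: 4
  hill: 3
  see: 1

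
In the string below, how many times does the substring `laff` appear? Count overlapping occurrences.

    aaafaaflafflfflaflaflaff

2

Sliding a length-4 window over the 24 characters (21 positions):
  position 8–11: laff
  position 21–24: laff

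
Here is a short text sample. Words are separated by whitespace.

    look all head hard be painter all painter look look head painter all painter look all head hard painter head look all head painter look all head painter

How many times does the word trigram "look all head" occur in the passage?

Scanning the 26 overlapping trigram windows for "look all head":
  position 1–3: look all head
  position 15–17: look all head
  position 21–23: look all head
  position 25–27: look all head

4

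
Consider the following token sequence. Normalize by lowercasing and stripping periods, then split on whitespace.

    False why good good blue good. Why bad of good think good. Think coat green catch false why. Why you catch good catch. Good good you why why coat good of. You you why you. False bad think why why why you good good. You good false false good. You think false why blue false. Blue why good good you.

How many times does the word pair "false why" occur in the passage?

3

Scanning the 59 overlapping bigram windows for "false why":
  position 1–2: false why
  position 17–18: false why
  position 52–53: false why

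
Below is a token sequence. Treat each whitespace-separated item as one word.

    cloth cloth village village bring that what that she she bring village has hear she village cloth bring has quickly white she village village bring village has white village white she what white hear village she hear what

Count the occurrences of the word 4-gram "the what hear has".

0

Scanning the 35 overlapping 4-gram windows for "the what hear has":
  (none found)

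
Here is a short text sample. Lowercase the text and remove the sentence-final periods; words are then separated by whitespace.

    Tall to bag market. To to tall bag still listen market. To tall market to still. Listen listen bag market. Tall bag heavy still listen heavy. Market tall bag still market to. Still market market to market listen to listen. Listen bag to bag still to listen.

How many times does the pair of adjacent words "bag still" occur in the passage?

3

Scanning the 46 overlapping bigram windows for "bag still":
  position 8–9: bag still
  position 29–30: bag still
  position 44–45: bag still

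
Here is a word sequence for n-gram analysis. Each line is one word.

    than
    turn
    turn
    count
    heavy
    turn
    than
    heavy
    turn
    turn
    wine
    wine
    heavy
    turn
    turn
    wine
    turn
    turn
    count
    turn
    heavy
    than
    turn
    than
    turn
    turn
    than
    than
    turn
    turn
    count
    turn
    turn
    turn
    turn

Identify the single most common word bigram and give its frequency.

Bigram frequencies (highest first):
  turn turn: 9
  than turn: 4
  turn count: 3
  heavy turn: 3
  turn than: 3
  turn wine: 2
  … (9 more, each ≤ 2)

"turn turn", 9 times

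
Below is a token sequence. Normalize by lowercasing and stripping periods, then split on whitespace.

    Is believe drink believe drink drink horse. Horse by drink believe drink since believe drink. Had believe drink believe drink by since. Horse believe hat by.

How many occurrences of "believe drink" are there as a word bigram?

Scanning the 25 overlapping bigram windows for "believe drink":
  position 2–3: believe drink
  position 4–5: believe drink
  position 11–12: believe drink
  position 14–15: believe drink
  position 17–18: believe drink
  position 19–20: believe drink

6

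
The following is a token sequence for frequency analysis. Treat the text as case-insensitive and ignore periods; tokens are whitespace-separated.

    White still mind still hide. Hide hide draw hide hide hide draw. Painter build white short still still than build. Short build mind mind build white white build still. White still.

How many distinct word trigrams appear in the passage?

31 tokens → 29 trigram windows in total.
Repeated trigrams (each contributes count−1 duplicates):
  hide hide draw: 2
  hide hide hide: 2
2 duplicate windows → 29 − 2 = 27 distinct.

27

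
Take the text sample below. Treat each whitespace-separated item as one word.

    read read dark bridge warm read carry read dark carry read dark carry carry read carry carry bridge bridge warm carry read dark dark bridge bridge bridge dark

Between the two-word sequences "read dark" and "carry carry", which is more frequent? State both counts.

"read dark": 4 occurrences
"carry carry": 2 occurrences

"read dark" (4 vs 2)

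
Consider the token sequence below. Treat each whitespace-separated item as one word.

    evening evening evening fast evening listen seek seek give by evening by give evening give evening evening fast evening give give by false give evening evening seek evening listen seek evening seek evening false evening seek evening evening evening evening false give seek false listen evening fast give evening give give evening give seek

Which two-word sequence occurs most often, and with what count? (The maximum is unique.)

Bigram frequencies (highest first):
  evening evening: 7
  give evening: 5
  evening give: 4
  seek evening: 4
  evening fast: 3
  evening seek: 3
  … (19 more, each ≤ 2)

"evening evening", 7 times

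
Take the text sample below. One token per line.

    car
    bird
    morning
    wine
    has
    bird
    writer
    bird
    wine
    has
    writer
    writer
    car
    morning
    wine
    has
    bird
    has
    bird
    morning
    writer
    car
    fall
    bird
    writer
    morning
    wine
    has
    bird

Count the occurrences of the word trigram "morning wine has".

Scanning the 27 overlapping trigram windows for "morning wine has":
  position 3–5: morning wine has
  position 14–16: morning wine has
  position 26–28: morning wine has

3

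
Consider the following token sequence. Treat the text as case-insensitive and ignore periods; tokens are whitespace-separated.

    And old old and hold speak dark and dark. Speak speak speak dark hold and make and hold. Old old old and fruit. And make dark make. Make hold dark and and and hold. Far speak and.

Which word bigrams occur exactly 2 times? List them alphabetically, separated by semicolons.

and and; and make; dark and; old and; speak dark; speak speak

Bigram counts meeting the condition (exactly 2 times):
  and and: 2
  and make: 2
  dark and: 2
  old and: 2
  speak dark: 2
  speak speak: 2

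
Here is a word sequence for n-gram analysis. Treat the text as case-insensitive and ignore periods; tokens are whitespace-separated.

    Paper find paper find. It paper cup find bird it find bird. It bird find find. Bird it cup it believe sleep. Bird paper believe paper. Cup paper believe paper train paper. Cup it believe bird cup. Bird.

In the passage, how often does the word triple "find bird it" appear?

Scanning the 36 overlapping trigram windows for "find bird it":
  position 8–10: find bird it
  position 11–13: find bird it
  position 16–18: find bird it

3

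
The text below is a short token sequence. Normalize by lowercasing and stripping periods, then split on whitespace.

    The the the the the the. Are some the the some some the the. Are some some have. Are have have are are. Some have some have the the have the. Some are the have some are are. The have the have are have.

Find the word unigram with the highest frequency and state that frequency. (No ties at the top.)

Unigram frequencies (highest first):
  the: 16
  have: 10
  are: 9
  some: 9

"the", 16 times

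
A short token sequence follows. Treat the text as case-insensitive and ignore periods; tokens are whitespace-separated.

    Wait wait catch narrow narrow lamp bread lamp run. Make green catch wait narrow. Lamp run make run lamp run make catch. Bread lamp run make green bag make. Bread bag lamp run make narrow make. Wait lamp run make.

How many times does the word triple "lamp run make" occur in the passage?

6

Scanning the 38 overlapping trigram windows for "lamp run make":
  position 8–10: lamp run make
  position 15–17: lamp run make
  position 19–21: lamp run make
  position 24–26: lamp run make
  position 32–34: lamp run make
  position 38–40: lamp run make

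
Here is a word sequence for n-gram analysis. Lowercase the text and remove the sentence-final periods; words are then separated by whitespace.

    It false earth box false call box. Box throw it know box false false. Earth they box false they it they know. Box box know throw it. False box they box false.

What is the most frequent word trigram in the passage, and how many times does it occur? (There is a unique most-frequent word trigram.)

"they box false", 2 times

Trigram frequencies (highest first):
  they box false: 2
  it false earth: 1
  false earth box: 1
  earth box false: 1
  box false call: 1
  false call box: 1
  … (23 more, each ≤ 1)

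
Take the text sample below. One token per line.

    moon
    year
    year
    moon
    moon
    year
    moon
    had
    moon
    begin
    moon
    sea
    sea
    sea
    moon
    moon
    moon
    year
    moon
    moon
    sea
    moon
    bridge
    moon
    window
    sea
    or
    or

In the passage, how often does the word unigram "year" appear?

4

Scanning the 28 tokens for "year":
  position 2: year
  position 3: year
  position 6: year
  position 18: year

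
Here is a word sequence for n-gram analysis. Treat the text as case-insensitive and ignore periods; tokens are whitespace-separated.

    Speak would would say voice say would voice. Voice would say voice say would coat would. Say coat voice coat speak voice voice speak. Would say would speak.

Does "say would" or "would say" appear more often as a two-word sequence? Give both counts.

"would say" (4 vs 3)

"say would": 3 occurrences
"would say": 4 occurrences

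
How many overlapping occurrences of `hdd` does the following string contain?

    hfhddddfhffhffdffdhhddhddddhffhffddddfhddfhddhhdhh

5

Sliding a length-3 window over the 50 characters (48 positions):
  position 3–5: hdd
  position 20–22: hdd
  position 23–25: hdd
  position 39–41: hdd
  position 43–45: hdd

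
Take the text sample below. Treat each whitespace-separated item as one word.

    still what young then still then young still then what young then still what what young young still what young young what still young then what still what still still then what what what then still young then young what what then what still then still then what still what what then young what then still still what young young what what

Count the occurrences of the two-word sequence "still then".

Scanning the 61 overlapping bigram windows for "still then":
  position 5–6: still then
  position 8–9: still then
  position 30–31: still then
  position 44–45: still then
  position 46–47: still then

5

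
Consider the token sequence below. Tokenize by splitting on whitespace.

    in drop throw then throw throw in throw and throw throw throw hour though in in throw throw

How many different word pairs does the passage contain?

18 tokens → 17 bigram windows in total.
Repeated bigrams (each contributes count−1 duplicates):
  throw throw: 4
  in throw: 2
4 duplicate windows → 17 − 4 = 13 distinct.

13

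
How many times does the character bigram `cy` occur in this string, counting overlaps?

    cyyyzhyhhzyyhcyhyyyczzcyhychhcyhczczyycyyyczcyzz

Sliding a length-2 window over the 48 characters (47 positions):
  position 1–2: cy
  position 14–15: cy
  position 23–24: cy
  position 30–31: cy
  position 39–40: cy
  position 45–46: cy

6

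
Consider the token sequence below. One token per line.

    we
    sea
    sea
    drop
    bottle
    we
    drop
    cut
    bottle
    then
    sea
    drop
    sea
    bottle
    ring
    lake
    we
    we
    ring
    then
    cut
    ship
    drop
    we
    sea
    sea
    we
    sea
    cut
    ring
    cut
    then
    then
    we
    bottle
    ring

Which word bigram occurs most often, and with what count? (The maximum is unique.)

"we sea", 3 times

Bigram frequencies (highest first):
  we sea: 3
  sea sea: 2
  sea drop: 2
  bottle ring: 2
  drop bottle: 1
  bottle we: 1
  … (24 more, each ≤ 1)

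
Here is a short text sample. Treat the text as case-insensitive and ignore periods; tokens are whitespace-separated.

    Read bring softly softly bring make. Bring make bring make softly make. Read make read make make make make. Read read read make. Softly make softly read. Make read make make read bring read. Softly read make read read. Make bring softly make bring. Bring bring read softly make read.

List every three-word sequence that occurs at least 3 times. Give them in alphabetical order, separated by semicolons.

Trigram counts meeting the condition (at least 3 times):
  make read make: 3
  read make read: 3

make read make; read make read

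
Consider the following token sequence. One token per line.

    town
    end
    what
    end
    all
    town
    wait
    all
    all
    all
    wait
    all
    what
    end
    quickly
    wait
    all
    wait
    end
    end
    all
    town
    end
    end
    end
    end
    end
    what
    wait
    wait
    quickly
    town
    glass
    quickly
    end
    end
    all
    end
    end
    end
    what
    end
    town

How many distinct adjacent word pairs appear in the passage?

43 tokens → 42 bigram windows in total.
Repeated bigrams (each contributes count−1 duplicates):
  end end: 8
  end all: 3
  end what: 3
  wait all: 3
  what end: 3
  all all: 2
  all town: 2
  all wait: 2
  … (1 more repeated)
19 duplicate windows → 42 − 19 = 23 distinct.

23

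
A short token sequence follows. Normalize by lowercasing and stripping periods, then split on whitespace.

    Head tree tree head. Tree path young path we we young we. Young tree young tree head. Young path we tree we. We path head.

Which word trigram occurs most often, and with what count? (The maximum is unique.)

"young path we", 2 times

Trigram frequencies (highest first):
  young path we: 2
  head tree tree: 1
  tree tree head: 1
  tree head tree: 1
  head tree path: 1
  tree path young: 1
  … (16 more, each ≤ 1)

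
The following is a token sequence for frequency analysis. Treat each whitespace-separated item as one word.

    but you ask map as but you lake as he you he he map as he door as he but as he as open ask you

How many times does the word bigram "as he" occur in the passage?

Scanning the 25 overlapping bigram windows for "as he":
  position 9–10: as he
  position 15–16: as he
  position 18–19: as he
  position 21–22: as he

4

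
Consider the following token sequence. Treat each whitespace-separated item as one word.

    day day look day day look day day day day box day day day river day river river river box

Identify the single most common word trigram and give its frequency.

"day day day", 3 times

Trigram frequencies (highest first):
  day day day: 3
  day day look: 2
  day look day: 2
  look day day: 2
  day day box: 1
  day box day: 1
  … (7 more, each ≤ 1)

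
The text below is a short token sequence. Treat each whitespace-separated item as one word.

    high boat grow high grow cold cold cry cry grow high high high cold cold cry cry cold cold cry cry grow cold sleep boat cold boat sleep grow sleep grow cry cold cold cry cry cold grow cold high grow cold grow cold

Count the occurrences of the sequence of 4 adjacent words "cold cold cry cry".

Scanning the 41 overlapping 4-gram windows for "cold cold cry cry":
  position 6–9: cold cold cry cry
  position 14–17: cold cold cry cry
  position 18–21: cold cold cry cry
  position 33–36: cold cold cry cry

4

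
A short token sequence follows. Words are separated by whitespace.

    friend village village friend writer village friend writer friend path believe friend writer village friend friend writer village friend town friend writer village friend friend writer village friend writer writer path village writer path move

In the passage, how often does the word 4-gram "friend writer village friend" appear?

5

Scanning the 32 overlapping 4-gram windows for "friend writer village friend":
  position 4–7: friend writer village friend
  position 12–15: friend writer village friend
  position 16–19: friend writer village friend
  position 21–24: friend writer village friend
  position 25–28: friend writer village friend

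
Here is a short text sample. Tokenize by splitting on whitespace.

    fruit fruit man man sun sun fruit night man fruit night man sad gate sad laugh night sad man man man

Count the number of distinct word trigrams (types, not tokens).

21 tokens → 19 trigram windows in total.
Repeated trigrams (each contributes count−1 duplicates):
  fruit night man: 2
1 duplicate windows → 19 − 1 = 18 distinct.

18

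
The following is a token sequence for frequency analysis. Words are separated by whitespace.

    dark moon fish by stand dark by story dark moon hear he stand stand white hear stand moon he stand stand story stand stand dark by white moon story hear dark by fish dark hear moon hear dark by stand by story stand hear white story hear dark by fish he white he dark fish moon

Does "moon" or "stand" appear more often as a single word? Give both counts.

"moon": 6 occurrences
"stand": 10 occurrences

"stand" (10 vs 6)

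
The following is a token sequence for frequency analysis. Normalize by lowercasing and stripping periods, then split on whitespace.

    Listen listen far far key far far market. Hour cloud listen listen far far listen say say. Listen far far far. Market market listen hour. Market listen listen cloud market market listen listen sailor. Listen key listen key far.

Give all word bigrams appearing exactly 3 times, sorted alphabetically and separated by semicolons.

listen far; market listen

Bigram counts meeting the condition (exactly 3 times):
  listen far: 3
  market listen: 3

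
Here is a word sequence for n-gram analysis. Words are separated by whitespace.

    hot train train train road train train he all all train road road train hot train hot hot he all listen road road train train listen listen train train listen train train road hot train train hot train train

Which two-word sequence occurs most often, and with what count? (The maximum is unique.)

"train train", 8 times

Bigram frequencies (highest first):
  train train: 8
  hot train: 4
  train road: 3
  road train: 3
  train hot: 3
  he all: 2
  … (12 more, each ≤ 2)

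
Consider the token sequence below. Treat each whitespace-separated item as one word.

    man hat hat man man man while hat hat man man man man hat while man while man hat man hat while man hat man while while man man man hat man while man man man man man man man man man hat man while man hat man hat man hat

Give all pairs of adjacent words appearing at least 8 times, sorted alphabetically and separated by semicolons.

hat man; man hat; man man

Bigram counts meeting the condition (at least 8 times):
  hat man: 8
  man hat: 10
  man man: 15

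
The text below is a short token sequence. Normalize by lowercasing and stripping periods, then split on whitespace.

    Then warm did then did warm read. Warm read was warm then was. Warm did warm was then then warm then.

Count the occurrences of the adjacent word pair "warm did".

Scanning the 20 overlapping bigram windows for "warm did":
  position 2–3: warm did
  position 14–15: warm did

2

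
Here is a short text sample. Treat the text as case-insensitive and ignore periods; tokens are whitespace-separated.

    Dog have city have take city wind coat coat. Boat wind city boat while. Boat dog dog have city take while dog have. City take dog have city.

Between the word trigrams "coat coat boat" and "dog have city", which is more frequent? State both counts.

"dog have city" (4 vs 1)

"coat coat boat": 1 occurrence
"dog have city": 4 occurrences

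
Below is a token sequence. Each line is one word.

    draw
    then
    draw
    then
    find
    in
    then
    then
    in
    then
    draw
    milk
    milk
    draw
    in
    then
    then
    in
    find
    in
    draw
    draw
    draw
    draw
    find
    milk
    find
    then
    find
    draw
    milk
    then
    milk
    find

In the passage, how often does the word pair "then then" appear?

2

Scanning the 33 overlapping bigram windows for "then then":
  position 7–8: then then
  position 16–17: then then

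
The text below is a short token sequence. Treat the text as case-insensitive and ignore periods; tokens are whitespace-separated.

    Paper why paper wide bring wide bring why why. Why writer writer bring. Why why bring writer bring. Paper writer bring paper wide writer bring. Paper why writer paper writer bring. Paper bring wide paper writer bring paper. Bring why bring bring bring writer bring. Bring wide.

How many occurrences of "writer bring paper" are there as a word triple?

5

Scanning the 45 overlapping trigram windows for "writer bring paper":
  position 17–19: writer bring paper
  position 20–22: writer bring paper
  position 24–26: writer bring paper
  position 30–32: writer bring paper
  position 36–38: writer bring paper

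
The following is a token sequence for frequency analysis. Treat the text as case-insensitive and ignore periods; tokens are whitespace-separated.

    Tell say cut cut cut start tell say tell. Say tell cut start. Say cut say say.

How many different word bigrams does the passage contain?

17 tokens → 16 bigram windows in total.
Repeated bigrams (each contributes count−1 duplicates):
  tell say: 3
  cut cut: 2
  cut start: 2
  say cut: 2
  say tell: 2
6 duplicate windows → 16 − 6 = 10 distinct.

10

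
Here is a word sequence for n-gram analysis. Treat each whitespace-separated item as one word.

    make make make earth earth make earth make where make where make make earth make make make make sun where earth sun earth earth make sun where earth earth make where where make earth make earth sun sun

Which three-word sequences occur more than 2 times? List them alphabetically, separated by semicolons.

earth earth make; make earth make; make make make

Trigram counts meeting the condition (more than 2 times):
  earth earth make: 3
  make earth make: 3
  make make make: 3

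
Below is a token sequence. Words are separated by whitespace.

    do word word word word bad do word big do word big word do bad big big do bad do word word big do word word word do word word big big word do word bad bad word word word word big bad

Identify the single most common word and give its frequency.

"word", 20 times

Unigram frequencies (highest first):
  word: 20
  do: 9
  big: 8
  bad: 6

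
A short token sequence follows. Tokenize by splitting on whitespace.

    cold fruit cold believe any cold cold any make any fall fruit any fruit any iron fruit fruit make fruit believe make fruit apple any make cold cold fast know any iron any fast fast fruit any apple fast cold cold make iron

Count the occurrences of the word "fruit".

Scanning the 43 tokens for "fruit":
  position 2: fruit
  position 12: fruit
  position 14: fruit
  position 17: fruit
  position 18: fruit
  position 20: fruit
  position 23: fruit
  position 36: fruit

8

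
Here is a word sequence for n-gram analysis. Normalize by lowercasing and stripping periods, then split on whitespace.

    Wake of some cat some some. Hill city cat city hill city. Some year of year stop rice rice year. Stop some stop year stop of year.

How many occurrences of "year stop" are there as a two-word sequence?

Scanning the 26 overlapping bigram windows for "year stop":
  position 16–17: year stop
  position 20–21: year stop
  position 24–25: year stop

3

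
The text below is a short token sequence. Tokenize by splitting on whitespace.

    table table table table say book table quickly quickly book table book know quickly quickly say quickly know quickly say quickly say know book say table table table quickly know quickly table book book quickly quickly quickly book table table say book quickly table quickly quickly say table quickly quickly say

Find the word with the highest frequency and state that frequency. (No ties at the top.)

Unigram frequencies (highest first):
  quickly: 17
  table: 14
  say: 8
  book: 8
  know: 4

"quickly", 17 times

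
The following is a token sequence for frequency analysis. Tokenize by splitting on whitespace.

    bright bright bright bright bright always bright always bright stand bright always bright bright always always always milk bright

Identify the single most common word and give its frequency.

"bright", 11 times

Unigram frequencies (highest first):
  bright: 11
  always: 6
  stand: 1
  milk: 1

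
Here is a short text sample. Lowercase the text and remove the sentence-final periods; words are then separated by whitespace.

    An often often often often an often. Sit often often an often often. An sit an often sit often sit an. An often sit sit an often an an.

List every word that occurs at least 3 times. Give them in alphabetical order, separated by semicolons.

Unigram counts meeting the condition (at least 3 times):
  an: 10
  often: 13
  sit: 6

an; often; sit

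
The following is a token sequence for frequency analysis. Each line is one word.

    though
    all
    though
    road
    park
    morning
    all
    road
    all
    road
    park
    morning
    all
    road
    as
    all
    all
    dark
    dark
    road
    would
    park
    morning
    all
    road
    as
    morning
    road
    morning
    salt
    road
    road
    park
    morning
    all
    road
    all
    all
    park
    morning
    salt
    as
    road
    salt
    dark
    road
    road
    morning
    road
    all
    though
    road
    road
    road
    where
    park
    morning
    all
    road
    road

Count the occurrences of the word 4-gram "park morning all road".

Scanning the 57 overlapping 4-gram windows for "park morning all road":
  position 5–8: park morning all road
  position 11–14: park morning all road
  position 22–25: park morning all road
  position 33–36: park morning all road
  position 56–59: park morning all road

5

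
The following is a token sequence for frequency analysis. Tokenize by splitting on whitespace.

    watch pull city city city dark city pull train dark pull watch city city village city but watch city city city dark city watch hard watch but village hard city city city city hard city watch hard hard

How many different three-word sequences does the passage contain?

29

38 tokens → 36 trigram windows in total.
Repeated trigrams (each contributes count−1 duplicates):
  city city city: 4
  city city dark: 2
  city dark city: 2
  city watch hard: 2
  watch city city: 2
7 duplicate windows → 36 − 7 = 29 distinct.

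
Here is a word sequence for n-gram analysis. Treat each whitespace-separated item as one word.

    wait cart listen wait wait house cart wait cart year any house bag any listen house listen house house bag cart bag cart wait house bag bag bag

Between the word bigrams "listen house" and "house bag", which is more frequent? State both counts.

"house bag" (3 vs 2)

"listen house": 2 occurrences
"house bag": 3 occurrences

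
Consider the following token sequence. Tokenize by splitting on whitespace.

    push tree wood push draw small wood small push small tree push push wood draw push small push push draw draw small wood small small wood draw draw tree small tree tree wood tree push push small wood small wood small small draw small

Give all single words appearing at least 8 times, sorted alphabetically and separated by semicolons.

Unigram counts meeting the condition (at least 8 times):
  push: 10
  small: 13
  wood: 8

push; small; wood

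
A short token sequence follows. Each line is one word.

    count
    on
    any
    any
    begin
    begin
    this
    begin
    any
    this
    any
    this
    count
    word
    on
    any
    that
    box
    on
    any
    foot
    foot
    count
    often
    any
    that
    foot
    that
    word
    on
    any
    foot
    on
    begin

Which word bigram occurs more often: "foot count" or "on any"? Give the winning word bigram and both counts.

"on any" (4 vs 1)

"foot count": 1 occurrence
"on any": 4 occurrences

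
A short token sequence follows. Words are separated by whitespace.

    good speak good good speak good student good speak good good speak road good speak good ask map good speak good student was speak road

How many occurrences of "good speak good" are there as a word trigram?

Scanning the 23 overlapping trigram windows for "good speak good":
  position 1–3: good speak good
  position 4–6: good speak good
  position 8–10: good speak good
  position 14–16: good speak good
  position 19–21: good speak good

5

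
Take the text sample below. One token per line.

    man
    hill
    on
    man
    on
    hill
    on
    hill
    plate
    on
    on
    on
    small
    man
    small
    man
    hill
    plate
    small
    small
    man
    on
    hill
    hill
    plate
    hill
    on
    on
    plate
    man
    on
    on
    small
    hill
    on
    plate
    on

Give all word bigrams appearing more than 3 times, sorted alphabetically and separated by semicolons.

Bigram counts meeting the condition (more than 3 times):
  hill on: 4
  on on: 4

hill on; on on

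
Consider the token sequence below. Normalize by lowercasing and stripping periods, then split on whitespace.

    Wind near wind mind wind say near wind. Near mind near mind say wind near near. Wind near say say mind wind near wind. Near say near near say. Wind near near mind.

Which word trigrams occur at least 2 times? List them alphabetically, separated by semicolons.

near wind near; say wind near; wind near near; wind near say; wind near wind

Trigram counts meeting the condition (at least 2 times):
  near wind near: 3
  say wind near: 2
  wind near near: 2
  wind near say: 2
  wind near wind: 2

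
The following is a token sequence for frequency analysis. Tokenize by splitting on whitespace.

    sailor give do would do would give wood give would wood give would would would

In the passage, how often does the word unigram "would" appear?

6

Scanning the 15 tokens for "would":
  position 4: would
  position 6: would
  position 10: would
  position 13: would
  position 14: would
  position 15: would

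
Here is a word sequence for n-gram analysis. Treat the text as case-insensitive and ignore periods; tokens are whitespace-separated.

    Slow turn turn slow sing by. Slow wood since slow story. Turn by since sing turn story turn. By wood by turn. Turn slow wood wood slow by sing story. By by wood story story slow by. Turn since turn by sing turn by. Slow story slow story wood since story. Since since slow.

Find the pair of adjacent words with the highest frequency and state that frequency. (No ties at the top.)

Bigram frequencies (highest first):
  turn by: 4
  slow story: 3
  turn turn: 2
  turn slow: 2
  by slow: 2
  slow wood: 2
  … (29 more, each ≤ 2)

"turn by", 4 times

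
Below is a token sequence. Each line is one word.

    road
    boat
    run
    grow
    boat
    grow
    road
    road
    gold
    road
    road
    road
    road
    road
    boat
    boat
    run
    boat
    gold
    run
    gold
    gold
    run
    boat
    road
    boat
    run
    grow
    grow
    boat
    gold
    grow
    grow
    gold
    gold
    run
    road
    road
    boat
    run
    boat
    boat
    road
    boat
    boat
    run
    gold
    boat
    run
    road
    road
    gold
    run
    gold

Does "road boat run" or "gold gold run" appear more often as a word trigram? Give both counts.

"road boat run": 3 occurrences
"gold gold run": 2 occurrences

"road boat run" (3 vs 2)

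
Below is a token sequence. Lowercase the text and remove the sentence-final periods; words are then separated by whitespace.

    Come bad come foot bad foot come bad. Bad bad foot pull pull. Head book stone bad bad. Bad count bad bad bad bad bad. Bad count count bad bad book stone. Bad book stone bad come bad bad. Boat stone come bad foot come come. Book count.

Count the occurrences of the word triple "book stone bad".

3

Scanning the 46 overlapping trigram windows for "book stone bad":
  position 15–17: book stone bad
  position 31–33: book stone bad
  position 34–36: book stone bad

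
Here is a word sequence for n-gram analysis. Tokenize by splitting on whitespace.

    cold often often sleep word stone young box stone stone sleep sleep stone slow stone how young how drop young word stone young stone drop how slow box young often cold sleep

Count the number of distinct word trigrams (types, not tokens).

29

32 tokens → 30 trigram windows in total.
Repeated trigrams (each contributes count−1 duplicates):
  word stone young: 2
1 duplicate windows → 30 − 1 = 29 distinct.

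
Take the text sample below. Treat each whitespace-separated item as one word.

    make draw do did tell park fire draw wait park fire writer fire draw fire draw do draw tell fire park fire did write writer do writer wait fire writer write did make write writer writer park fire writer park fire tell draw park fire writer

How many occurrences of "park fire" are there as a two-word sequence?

Scanning the 45 overlapping bigram windows for "park fire":
  position 6–7: park fire
  position 10–11: park fire
  position 21–22: park fire
  position 37–38: park fire
  position 40–41: park fire
  position 44–45: park fire

6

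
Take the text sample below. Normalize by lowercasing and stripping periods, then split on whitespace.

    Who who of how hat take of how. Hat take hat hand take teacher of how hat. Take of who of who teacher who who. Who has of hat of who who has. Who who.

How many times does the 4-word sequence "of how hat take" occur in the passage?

Scanning the 32 overlapping 4-gram windows for "of how hat take":
  position 3–6: of how hat take
  position 7–10: of how hat take
  position 15–18: of how hat take

3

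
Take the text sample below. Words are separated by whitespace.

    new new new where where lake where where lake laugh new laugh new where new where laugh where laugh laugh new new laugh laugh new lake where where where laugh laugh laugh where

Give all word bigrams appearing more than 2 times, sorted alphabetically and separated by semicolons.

laugh laugh; laugh new; new new; new where; where laugh; where where

Bigram counts meeting the condition (more than 2 times):
  laugh laugh: 4
  laugh new: 4
  new new: 3
  new where: 3
  where laugh: 3
  where where: 4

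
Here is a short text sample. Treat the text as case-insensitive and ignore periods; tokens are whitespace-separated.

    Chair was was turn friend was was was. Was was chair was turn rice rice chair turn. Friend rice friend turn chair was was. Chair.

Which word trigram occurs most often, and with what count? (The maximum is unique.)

"was was was", 3 times

Trigram frequencies (highest first):
  was was was: 3
  chair was was: 2
  was was chair: 2
  was was turn: 1
  was turn friend: 1
  turn friend was: 1
  … (13 more, each ≤ 1)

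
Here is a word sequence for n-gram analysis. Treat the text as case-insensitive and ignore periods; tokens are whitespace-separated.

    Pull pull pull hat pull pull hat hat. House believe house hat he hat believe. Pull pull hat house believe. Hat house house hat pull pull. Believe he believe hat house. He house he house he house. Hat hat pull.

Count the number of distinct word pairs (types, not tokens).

19

40 tokens → 39 bigram windows in total.
Repeated bigrams (each contributes count−1 duplicates):
  pull pull: 5
  hat house: 4
  hat pull: 3
  he house: 3
  house hat: 3
  house he: 3
  pull hat: 3
  believe hat: 2
  … (2 more repeated)
20 duplicate windows → 39 − 20 = 19 distinct.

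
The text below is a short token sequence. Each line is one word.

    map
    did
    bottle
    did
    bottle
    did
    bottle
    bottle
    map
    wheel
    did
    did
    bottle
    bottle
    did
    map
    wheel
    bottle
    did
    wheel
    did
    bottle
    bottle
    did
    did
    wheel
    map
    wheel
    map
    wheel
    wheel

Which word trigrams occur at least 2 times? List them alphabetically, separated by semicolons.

Trigram counts meeting the condition (at least 2 times):
  bottle bottle did: 2
  bottle did bottle: 2
  did bottle bottle: 3
  did bottle did: 2
  wheel map wheel: 2

bottle bottle did; bottle did bottle; did bottle bottle; did bottle did; wheel map wheel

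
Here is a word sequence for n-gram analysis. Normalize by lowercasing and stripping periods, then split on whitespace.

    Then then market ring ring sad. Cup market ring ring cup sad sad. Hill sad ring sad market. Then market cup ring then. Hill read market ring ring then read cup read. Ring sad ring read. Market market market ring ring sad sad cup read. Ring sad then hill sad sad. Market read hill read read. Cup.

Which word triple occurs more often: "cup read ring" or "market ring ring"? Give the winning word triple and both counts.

"market ring ring" (4 vs 2)

"cup read ring": 2 occurrences
"market ring ring": 4 occurrences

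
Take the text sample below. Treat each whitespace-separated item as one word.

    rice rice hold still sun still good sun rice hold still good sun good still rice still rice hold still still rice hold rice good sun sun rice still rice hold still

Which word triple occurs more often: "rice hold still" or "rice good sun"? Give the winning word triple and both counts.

"rice hold still": 4 occurrences
"rice good sun": 1 occurrence

"rice hold still" (4 vs 1)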